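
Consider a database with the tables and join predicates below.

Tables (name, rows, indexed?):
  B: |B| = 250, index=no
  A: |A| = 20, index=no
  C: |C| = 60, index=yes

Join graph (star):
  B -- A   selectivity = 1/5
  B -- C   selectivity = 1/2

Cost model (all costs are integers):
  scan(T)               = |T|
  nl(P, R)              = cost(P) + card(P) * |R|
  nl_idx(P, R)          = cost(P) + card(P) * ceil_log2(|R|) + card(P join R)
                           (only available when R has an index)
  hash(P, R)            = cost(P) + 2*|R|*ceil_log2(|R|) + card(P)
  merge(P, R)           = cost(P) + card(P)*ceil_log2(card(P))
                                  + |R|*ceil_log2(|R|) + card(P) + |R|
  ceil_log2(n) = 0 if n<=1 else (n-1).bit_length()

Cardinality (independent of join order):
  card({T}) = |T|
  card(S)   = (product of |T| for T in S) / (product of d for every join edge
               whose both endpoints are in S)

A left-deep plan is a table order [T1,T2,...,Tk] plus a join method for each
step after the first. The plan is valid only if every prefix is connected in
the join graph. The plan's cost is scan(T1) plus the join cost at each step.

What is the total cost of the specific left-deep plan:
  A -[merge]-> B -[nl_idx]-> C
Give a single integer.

38390

step 1: scan A: cost=20, card=20
step 2: join B via merge
    card(P join B) = 20*250/(5) = 1000
    cost = 20 + 20*5 + 250*8 + 20 + 250 = 2390
step 3: join C via nl_idx
    card(P join C) = 1000*60/(2) = 30000
    cost = 2390 + 1000*6 + 30000 = 38390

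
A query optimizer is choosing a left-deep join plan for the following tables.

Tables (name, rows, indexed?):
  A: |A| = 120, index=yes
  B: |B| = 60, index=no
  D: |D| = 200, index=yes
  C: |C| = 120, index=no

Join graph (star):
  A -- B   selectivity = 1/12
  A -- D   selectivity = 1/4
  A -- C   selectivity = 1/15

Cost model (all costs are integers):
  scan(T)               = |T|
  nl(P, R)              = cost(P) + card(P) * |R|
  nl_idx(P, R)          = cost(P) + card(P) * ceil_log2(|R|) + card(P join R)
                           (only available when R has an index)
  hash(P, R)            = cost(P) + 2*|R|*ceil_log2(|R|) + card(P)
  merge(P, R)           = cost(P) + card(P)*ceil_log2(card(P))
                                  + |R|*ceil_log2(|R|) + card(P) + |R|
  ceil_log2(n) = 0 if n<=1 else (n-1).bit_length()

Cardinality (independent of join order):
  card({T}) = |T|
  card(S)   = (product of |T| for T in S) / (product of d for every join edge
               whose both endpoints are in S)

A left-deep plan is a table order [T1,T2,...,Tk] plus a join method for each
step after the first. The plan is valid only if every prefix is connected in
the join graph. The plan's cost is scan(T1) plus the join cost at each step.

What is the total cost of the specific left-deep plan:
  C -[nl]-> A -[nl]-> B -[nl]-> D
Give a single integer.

1032120

step 1: scan C: cost=120, card=120
step 2: join A via nl
    card(P join A) = 120*120/(15) = 960
    cost = 120 + 120*120 = 14520
step 3: join B via nl
    card(P join B) = 960*60/(12) = 4800
    cost = 14520 + 960*60 = 72120
step 4: join D via nl
    card(P join D) = 4800*200/(4) = 240000
    cost = 72120 + 4800*200 = 1032120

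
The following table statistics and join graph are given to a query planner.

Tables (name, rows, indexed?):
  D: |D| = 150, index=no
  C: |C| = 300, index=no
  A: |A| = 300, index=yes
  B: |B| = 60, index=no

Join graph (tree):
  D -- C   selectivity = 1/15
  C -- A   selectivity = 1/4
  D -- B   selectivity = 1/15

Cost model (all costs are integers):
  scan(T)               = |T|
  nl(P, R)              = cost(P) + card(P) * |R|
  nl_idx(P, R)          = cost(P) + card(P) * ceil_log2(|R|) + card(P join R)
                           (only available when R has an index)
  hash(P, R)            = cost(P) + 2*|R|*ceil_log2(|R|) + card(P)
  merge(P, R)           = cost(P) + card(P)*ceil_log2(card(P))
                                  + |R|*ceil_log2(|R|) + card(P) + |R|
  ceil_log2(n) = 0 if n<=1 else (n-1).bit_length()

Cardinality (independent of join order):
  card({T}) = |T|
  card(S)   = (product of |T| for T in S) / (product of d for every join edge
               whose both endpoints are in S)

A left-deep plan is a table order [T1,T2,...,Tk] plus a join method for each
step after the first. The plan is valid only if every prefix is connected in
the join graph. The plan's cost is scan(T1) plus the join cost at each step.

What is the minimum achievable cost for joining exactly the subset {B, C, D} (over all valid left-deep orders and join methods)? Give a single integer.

6720

Selinger DP over subsets of {B,C,D}:
  {D}: scan cost=150, card=150
  {C}: scan cost=300, card=300
  {B}: scan cost=60, card=60
  {CD}: card=3000; try (D,hash)→3000, (C,merge)→4500, (D,merge)→4650, (C,hash)→5700, (C,nl)→45150, (D,nl)→45300; best=3000 via (D,hash)
  {BD}: card=600; try (B,hash)→1020, (D,merge)→1830, (B,merge)→1920, (D,hash)→2520, (D,nl)→9060, (B,nl)→9150; best=1020 via (B,hash)
  {BCD}: card=12000; try (B,hash)→6720, (C,hash)→7020, (C,merge)→10620, (B,merge)→42420, (C,nl)→181020, (B,nl)→183000; best=6720 via (B,hash)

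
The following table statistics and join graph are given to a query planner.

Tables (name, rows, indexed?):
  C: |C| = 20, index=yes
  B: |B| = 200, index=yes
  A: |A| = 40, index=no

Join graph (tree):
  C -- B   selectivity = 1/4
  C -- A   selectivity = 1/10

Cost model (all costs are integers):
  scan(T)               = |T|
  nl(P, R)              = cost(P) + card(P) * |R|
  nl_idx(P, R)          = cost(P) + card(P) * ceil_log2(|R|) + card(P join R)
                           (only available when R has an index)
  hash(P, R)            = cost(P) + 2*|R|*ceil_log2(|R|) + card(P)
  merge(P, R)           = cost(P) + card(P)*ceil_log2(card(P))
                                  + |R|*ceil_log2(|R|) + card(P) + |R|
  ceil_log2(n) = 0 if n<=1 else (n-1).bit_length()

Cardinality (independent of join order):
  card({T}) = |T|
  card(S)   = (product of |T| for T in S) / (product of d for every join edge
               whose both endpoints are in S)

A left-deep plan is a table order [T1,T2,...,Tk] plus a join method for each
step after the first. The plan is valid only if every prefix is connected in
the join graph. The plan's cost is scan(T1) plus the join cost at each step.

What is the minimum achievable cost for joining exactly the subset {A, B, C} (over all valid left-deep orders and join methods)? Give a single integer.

2080

Selinger DP over subsets of {A,B,C}:
  {C}: scan cost=20, card=20
  {B}: scan cost=200, card=200
  {A}: scan cost=40, card=40
  {BC}: card=1000; try (C,hash)→600, (B,nl_idx)→1180, (B,merge)→1940, (C,merge)→2120, (C,nl_idx)→2200, (B,hash)→3240 …(+2); best=600 via (C,hash)
  {AC}: card=80; try (C,hash)→280, (C,nl_idx)→320, (A,merge)→420, (C,merge)→440, (A,hash)→520, (A,nl)→820 …(+1); best=280 via (C,hash)
  {ABC}: card=4000; try (A,hash)→2080, (B,merge)→2720, (B,hash)→3560, (B,nl_idx)→4920, (A,merge)→11880, (B,nl)→16280 …(+1); best=2080 via (A,hash)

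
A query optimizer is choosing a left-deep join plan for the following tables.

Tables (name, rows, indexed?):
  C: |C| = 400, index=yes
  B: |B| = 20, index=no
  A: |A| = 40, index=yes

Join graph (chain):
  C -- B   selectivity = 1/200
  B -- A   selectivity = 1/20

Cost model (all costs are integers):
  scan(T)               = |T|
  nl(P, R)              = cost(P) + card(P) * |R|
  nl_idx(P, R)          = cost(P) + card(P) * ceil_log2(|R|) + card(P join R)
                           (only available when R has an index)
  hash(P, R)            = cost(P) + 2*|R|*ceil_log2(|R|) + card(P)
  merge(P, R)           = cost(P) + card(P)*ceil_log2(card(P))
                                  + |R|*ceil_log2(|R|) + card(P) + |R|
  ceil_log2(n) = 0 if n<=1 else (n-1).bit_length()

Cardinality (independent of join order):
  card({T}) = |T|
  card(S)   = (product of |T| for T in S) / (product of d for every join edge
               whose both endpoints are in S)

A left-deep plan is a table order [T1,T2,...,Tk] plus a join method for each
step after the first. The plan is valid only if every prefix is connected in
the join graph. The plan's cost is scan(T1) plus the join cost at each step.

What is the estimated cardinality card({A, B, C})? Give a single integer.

Tables in S: A(40), B(20), C(400)
Edges inside S: C-B(d=200), B-A(d=20)
numerator = 40 * 20 * 400 = 320000
denominator = 200 * 20 = 4000
card(S) = 320000 / 4000 = 80

80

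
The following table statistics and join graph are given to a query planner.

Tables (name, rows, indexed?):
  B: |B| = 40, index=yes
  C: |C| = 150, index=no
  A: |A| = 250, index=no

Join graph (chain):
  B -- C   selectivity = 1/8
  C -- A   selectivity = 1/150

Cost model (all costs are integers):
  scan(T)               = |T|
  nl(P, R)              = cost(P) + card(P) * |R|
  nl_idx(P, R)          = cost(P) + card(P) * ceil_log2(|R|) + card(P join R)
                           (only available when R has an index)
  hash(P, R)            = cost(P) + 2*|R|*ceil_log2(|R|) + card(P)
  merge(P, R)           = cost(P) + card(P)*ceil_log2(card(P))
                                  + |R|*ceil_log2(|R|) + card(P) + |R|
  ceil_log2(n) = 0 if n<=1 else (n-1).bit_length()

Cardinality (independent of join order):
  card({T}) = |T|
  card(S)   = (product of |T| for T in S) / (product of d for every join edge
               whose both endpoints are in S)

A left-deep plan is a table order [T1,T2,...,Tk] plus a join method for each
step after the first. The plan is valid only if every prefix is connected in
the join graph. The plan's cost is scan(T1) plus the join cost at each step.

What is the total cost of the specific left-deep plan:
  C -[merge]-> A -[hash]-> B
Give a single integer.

4480

step 1: scan C: cost=150, card=150
step 2: join A via merge
    card(P join A) = 150*250/(150) = 250
    cost = 150 + 150*8 + 250*8 + 150 + 250 = 3750
step 3: join B via hash
    card(P join B) = 250*40/(8) = 1250
    cost = 3750 + 2*40*6 + 250 = 4480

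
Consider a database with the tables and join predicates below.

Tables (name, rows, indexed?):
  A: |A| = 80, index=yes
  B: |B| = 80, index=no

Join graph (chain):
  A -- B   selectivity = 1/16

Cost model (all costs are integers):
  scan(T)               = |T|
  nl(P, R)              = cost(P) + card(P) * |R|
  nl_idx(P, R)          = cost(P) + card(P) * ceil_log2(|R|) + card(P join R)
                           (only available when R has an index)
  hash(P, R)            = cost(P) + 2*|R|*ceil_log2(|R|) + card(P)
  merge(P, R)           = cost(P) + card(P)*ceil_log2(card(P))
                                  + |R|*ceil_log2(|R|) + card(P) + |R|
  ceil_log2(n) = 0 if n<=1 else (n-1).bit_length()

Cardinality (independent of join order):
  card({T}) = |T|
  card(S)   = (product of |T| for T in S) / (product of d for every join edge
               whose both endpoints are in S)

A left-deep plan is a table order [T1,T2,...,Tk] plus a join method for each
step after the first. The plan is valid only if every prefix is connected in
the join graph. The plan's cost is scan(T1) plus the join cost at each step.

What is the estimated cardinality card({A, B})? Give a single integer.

400

Tables in S: A(80), B(80)
Edges inside S: A-B(d=16)
numerator = 80 * 80 = 6400
denominator = 16 = 16
card(S) = 6400 / 16 = 400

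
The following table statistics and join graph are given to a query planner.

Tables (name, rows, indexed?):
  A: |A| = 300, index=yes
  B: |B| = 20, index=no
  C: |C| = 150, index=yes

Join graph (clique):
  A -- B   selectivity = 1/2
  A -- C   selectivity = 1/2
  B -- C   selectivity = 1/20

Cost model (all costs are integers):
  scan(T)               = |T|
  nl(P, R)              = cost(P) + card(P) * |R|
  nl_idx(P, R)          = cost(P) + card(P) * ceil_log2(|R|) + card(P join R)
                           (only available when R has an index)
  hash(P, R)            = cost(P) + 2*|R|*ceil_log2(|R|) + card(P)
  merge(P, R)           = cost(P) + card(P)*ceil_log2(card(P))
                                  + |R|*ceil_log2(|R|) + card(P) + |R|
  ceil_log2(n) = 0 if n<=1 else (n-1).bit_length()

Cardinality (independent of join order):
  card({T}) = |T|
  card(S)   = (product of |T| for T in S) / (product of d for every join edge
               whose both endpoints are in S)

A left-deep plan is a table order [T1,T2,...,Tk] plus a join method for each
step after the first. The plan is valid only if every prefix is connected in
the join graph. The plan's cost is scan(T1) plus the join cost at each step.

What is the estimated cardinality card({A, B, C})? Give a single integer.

Tables in S: A(300), B(20), C(150)
Edges inside S: A-B(d=2), A-C(d=2), B-C(d=20)
numerator = 300 * 20 * 150 = 900000
denominator = 2 * 2 * 20 = 80
card(S) = 900000 / 80 = 11250

11250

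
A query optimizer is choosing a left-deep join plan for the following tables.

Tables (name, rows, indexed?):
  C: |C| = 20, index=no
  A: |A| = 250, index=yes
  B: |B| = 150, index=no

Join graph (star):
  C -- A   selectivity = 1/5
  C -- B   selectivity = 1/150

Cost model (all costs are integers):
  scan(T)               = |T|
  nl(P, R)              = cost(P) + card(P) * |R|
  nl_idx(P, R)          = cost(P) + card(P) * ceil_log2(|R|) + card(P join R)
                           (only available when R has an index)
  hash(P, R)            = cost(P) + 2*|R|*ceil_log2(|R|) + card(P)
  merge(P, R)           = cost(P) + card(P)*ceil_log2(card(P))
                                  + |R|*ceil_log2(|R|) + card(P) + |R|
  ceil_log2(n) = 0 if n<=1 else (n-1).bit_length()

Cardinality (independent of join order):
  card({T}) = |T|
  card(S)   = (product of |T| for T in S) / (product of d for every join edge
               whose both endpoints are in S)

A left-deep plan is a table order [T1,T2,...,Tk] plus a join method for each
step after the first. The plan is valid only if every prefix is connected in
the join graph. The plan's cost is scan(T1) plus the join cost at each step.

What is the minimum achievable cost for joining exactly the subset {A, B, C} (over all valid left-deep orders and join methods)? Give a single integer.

Selinger DP over subsets of {A,B,C}:
  {C}: scan cost=20, card=20
  {A}: scan cost=250, card=250
  {B}: scan cost=150, card=150
  {AC}: card=1000; try (C,hash)→700, (A,nl_idx)→1180, (A,merge)→2390, (C,merge)→2620, (A,hash)→4040, (A,nl)→5020 …(+1); best=700 via (C,hash)
  {BC}: card=20; try (C,hash)→500, (B,merge)→1490, (C,merge)→1620, (B,hash)→2440, (B,nl)→3020, (C,nl)→3150; best=500 via (C,hash)
  {ABC}: card=1000; try (A,nl_idx)→1660, (A,merge)→2870, (B,hash)→4100, (A,hash)→4520, (A,nl)→5500, (B,merge)→13050 …(+1); best=1660 via (A,nl_idx)

1660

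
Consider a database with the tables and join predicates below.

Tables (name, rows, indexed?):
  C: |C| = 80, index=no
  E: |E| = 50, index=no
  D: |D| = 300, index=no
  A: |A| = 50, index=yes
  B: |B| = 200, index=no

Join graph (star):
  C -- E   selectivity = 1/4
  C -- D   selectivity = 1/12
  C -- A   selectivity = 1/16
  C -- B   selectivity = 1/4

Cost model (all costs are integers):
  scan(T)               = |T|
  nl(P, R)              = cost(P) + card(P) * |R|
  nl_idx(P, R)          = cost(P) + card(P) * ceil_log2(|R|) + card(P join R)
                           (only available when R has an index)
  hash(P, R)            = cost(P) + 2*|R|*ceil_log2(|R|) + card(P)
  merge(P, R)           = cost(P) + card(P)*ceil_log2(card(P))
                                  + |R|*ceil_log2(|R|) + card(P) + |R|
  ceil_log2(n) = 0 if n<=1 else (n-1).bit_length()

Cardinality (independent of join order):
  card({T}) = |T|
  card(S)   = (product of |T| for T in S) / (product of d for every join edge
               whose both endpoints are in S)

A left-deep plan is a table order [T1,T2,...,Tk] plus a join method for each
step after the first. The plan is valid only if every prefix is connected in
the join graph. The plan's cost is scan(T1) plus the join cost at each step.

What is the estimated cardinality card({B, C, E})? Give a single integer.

50000

Tables in S: B(200), C(80), E(50)
Edges inside S: C-E(d=4), C-B(d=4)
numerator = 200 * 80 * 50 = 800000
denominator = 4 * 4 = 16
card(S) = 800000 / 16 = 50000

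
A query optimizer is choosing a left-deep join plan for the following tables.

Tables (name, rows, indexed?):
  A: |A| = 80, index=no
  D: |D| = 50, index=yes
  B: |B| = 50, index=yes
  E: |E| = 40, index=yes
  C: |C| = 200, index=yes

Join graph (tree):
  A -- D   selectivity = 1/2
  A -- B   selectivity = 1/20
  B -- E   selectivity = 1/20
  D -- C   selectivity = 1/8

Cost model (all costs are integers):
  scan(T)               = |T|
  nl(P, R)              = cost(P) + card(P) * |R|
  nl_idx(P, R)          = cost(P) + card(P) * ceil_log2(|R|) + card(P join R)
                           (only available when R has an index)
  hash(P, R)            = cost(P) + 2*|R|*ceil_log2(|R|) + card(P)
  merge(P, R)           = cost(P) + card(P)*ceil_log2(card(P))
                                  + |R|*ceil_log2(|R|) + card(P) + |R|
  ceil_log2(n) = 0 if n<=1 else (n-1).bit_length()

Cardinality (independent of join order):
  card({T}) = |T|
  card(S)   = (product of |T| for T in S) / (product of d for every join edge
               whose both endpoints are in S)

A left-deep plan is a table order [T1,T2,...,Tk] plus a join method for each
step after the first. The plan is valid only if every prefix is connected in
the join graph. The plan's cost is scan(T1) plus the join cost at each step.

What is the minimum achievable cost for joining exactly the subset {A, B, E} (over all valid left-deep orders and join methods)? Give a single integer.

1440

Selinger DP over subsets of {A,B,E}:
  {A}: scan cost=80, card=80
  {B}: scan cost=50, card=50
  {E}: scan cost=40, card=40
  {AB}: card=200; try (B,hash)→760, (B,nl_idx)→760, (A,merge)→1040, (B,merge)→1070, (A,hash)→1220, (A,nl)→4050 …(+1); best=760 via (B,hash)
  {BE}: card=100; try (B,nl_idx)→380, (E,nl_idx)→450, (E,hash)→580, (B,merge)→670, (E,merge)→680, (B,hash)→680 …(+2); best=380 via (B,nl_idx)
  {ABE}: card=400; try (E,hash)→1440, (A,hash)→1600, (A,merge)→1820, (E,nl_idx)→2360, (E,merge)→2840, (A,nl)→8380 …(+1); best=1440 via (E,hash)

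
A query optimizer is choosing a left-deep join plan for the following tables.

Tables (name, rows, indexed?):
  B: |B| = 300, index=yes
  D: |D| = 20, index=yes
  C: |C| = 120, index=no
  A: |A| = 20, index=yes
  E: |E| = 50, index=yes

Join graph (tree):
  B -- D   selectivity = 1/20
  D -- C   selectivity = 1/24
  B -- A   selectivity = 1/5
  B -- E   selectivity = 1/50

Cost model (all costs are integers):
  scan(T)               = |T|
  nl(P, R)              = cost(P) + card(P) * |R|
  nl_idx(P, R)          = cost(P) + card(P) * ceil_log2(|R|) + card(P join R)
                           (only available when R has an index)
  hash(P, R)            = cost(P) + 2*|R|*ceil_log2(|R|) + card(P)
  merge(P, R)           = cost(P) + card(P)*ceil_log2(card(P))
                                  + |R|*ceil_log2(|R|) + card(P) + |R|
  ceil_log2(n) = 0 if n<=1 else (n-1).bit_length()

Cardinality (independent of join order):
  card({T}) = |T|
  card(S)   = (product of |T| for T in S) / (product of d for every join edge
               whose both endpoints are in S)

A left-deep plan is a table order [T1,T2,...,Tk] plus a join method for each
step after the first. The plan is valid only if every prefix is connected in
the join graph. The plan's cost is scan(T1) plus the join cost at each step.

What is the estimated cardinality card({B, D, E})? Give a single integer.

300

Tables in S: B(300), D(20), E(50)
Edges inside S: B-D(d=20), B-E(d=50)
numerator = 300 * 20 * 50 = 300000
denominator = 20 * 50 = 1000
card(S) = 300000 / 1000 = 300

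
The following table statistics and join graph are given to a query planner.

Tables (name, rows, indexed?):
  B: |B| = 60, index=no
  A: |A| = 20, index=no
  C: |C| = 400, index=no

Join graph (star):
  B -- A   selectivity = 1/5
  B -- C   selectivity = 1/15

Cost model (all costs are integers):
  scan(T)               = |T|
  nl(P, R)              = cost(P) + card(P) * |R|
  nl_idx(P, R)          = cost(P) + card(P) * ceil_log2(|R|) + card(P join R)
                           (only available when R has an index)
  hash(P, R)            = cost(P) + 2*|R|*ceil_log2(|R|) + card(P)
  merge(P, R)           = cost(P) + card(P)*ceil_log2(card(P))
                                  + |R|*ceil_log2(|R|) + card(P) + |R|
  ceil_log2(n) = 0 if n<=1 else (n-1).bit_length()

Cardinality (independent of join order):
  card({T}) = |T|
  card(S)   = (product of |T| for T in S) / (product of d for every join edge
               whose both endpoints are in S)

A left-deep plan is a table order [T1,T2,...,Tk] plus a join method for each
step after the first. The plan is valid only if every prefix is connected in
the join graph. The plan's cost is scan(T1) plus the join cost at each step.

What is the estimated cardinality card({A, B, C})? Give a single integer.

6400

Tables in S: A(20), B(60), C(400)
Edges inside S: B-A(d=5), B-C(d=15)
numerator = 20 * 60 * 400 = 480000
denominator = 5 * 15 = 75
card(S) = 480000 / 75 = 6400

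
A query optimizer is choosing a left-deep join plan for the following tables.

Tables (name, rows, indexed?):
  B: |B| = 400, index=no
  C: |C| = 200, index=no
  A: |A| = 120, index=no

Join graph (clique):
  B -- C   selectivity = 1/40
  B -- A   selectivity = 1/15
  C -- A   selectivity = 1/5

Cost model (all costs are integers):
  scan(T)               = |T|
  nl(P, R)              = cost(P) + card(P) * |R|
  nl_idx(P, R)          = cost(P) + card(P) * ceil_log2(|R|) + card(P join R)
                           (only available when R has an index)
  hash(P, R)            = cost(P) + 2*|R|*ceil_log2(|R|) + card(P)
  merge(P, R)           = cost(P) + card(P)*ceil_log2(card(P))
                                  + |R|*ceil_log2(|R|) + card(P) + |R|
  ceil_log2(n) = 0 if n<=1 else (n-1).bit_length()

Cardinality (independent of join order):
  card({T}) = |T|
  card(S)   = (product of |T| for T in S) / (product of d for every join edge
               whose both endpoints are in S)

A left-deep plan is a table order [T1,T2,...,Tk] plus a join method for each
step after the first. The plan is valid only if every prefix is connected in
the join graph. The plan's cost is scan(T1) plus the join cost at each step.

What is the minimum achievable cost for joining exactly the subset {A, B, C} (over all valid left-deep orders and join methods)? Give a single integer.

7680

Selinger DP over subsets of {A,B,C}:
  {B}: scan cost=400, card=400
  {C}: scan cost=200, card=200
  {A}: scan cost=120, card=120
  {BC}: card=2000; try (C,hash)→4000, (B,merge)→6000, (C,merge)→6200, (B,hash)→7600, (B,nl)→80200, (C,nl)→80400; best=4000 via (C,hash)
  {AB}: card=3200; try (A,hash)→2480, (B,merge)→5080, (A,merge)→5360, (B,hash)→7440, (B,nl)→48120, (A,nl)→48400; best=2480 via (A,hash)
  {AC}: card=4800; try (A,hash)→2080, (C,merge)→2880, (A,merge)→2960, (C,hash)→3440, (C,nl)→24120, (A,nl)→24200; best=2080 via (A,hash)
  {ABC}: card=3200; try (A,hash)→7680, (C,hash)→8880, (B,hash)→14080, (A,merge)→28960, (C,merge)→45880, (B,merge)→73280 …(+3); best=7680 via (A,hash)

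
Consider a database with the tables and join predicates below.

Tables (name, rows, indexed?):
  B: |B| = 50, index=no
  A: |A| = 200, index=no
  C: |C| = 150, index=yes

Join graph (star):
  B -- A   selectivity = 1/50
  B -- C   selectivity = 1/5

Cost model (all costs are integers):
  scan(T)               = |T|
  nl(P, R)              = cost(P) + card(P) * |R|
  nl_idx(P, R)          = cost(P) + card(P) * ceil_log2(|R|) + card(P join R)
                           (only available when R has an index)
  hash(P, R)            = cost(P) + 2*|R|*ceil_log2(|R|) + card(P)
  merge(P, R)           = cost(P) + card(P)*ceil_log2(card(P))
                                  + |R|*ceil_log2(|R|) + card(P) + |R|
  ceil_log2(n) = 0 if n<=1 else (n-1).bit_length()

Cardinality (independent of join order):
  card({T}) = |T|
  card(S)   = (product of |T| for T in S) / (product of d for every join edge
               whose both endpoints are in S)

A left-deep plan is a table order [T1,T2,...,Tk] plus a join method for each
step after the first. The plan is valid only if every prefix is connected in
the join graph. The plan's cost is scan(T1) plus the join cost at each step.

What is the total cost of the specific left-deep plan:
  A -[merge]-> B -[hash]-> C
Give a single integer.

step 1: scan A: cost=200, card=200
step 2: join B via merge
    card(P join B) = 200*50/(50) = 200
    cost = 200 + 200*8 + 50*6 + 200 + 50 = 2350
step 3: join C via hash
    card(P join C) = 200*150/(5) = 6000
    cost = 2350 + 2*150*8 + 200 = 4950

4950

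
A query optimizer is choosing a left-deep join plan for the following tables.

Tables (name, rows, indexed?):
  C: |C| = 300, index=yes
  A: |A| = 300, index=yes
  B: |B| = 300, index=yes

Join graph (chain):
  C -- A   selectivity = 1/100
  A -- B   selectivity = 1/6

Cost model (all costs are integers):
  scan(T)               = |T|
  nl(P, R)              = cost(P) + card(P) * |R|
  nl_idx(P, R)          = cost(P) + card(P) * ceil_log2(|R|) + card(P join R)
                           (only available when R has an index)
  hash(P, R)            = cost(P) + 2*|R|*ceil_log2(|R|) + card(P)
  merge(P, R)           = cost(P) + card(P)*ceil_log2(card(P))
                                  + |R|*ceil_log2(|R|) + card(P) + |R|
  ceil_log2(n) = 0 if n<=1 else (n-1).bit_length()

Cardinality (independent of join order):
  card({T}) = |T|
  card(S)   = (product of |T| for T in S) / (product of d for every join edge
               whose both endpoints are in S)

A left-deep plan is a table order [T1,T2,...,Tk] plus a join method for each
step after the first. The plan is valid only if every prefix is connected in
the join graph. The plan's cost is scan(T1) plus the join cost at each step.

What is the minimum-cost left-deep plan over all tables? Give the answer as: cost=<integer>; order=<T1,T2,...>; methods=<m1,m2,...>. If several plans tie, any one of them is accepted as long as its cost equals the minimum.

cost=10200; order=A,C,B; methods=nl_idx,hash

Selinger DP (subsets sized 1..n):
  {C}: scan cost=300, card=300
  {A}: scan cost=300, card=300
  {B}: scan cost=300, card=300
  {AC}: card=900; try (C,nl_idx)→3900, (A,nl_idx)→3900, (C,hash)→6000, (A,hash)→6000, (C,merge)→6300, (A,merge)→6300 …(+2); best=3900 via (C,nl_idx)
  {AB}: card=15000; try (B,hash)→6000, (A,hash)→6000, (B,merge)→6300, (A,merge)→6300, (B,nl_idx)→18000, (A,nl_idx)→18000 …(+2); best=6000 via (B,hash)
  {ABC}: card=45000; try (B,hash)→10200, (B,merge)→16800, (C,hash)→26400, (B,nl_idx)→57000, (C,nl_idx)→186000, (C,merge)→234000 …(+2); best=10200 via (B,hash)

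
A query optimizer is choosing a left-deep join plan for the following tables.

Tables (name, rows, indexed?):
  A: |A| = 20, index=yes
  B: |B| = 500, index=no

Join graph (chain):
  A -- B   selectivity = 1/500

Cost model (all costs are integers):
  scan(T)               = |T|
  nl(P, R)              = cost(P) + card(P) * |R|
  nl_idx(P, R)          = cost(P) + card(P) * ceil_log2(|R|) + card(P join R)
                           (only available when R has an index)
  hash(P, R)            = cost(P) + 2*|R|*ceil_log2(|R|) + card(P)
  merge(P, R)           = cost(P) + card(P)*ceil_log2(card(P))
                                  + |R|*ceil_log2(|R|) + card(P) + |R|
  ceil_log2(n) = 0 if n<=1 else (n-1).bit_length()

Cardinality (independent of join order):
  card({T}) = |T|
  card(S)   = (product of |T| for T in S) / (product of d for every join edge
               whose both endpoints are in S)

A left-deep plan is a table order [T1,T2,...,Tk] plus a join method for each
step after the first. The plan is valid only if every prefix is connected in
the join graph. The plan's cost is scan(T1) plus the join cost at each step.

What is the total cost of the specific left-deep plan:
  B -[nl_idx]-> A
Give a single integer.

step 1: scan B: cost=500, card=500
step 2: join A via nl_idx
    card(P join A) = 500*20/(500) = 20
    cost = 500 + 500*5 + 20 = 3020

3020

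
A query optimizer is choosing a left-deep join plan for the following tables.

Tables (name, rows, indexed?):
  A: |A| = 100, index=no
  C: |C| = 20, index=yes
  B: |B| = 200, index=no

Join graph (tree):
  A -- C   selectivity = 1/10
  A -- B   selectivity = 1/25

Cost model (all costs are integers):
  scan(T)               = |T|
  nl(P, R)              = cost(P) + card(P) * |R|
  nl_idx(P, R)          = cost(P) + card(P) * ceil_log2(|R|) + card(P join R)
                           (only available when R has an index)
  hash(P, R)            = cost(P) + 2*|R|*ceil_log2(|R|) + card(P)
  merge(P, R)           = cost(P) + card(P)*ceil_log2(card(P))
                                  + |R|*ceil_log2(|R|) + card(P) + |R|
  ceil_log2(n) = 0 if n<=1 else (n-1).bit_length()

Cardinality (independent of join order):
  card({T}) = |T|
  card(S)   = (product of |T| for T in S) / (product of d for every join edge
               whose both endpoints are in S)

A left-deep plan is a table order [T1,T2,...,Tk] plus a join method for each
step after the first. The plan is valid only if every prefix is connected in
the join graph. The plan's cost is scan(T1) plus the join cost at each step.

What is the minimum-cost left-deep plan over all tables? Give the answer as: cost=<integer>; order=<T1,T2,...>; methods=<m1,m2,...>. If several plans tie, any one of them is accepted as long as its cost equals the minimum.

cost=2800; order=B,A,C; methods=hash,hash

Selinger DP (subsets sized 1..n):
  {A}: scan cost=100, card=100
  {C}: scan cost=20, card=20
  {B}: scan cost=200, card=200
  {AC}: card=200; try (C,hash)→400, (C,nl_idx)→800, (A,merge)→940, (C,merge)→1020, (A,hash)→1440, (A,nl)→2020 …(+1); best=400 via (C,hash)
  {AB}: card=800; try (A,hash)→1800, (B,merge)→2700, (A,merge)→2800, (B,hash)→3400, (B,nl)→20100, (A,nl)→20200; best=1800 via (A,hash)
  {ABC}: card=1600; try (C,hash)→2800, (B,hash)→3800, (B,merge)→4000, (C,nl_idx)→7400, (C,merge)→10720, (C,nl)→17800 …(+1); best=2800 via (C,hash)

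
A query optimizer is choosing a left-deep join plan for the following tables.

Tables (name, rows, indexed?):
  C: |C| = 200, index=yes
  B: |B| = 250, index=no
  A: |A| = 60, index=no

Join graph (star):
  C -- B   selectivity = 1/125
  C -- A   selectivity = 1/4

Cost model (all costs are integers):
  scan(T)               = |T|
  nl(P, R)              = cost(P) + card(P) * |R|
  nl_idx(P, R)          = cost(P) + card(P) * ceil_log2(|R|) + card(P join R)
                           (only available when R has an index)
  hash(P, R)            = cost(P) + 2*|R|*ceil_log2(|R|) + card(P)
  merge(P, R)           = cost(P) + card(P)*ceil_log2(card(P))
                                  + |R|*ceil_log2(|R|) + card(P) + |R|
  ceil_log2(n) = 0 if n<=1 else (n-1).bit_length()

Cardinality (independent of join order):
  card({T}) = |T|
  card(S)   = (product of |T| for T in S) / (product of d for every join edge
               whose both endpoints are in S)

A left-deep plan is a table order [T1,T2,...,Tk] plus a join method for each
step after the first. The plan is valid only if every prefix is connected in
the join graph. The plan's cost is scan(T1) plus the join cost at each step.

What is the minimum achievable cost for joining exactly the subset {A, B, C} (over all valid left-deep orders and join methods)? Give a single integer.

3770

Selinger DP over subsets of {A,B,C}:
  {C}: scan cost=200, card=200
  {B}: scan cost=250, card=250
  {A}: scan cost=60, card=60
  {BC}: card=400; try (C,nl_idx)→2650, (C,hash)→3700, (B,merge)→4250, (C,merge)→4300, (B,hash)→4400, (B,nl)→50200 …(+1); best=2650 via (C,nl_idx)
  {AC}: card=3000; try (A,hash)→1120, (C,merge)→2280, (A,merge)→2420, (C,hash)→3320, (C,nl_idx)→3540, (C,nl)→12060 …(+1); best=1120 via (A,hash)
  {ABC}: card=6000; try (A,hash)→3770, (A,merge)→7070, (B,hash)→8120, (A,nl)→26650, (B,merge)→42370, (B,nl)→751120; best=3770 via (A,hash)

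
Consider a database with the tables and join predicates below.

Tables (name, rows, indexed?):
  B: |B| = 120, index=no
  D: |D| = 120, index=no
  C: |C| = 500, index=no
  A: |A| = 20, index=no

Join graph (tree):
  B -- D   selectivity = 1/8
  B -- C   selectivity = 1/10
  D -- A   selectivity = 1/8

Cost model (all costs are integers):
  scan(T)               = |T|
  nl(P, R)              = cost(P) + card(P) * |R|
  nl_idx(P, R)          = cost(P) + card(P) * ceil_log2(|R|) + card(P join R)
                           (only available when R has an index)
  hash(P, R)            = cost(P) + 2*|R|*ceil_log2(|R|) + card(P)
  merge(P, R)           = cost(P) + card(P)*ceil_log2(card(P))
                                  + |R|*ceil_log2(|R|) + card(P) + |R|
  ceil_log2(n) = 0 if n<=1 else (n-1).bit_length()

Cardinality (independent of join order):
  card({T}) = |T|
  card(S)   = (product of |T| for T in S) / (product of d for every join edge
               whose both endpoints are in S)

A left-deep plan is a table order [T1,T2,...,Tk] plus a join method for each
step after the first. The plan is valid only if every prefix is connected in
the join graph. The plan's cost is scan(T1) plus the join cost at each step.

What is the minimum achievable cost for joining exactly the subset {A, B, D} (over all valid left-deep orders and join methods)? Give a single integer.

2420

Selinger DP over subsets of {A,B,D}:
  {B}: scan cost=120, card=120
  {D}: scan cost=120, card=120
  {A}: scan cost=20, card=20
  {BD}: card=1800; try (D,hash)→1920, (B,hash)→1920, (D,merge)→2040, (B,merge)→2040, (D,nl)→14520, (B,nl)→14520; best=1920 via (D,hash)
  {AD}: card=300; try (A,hash)→440, (D,merge)→1100, (A,merge)→1200, (D,hash)→1720, (D,nl)→2420, (A,nl)→2520; best=440 via (A,hash)
  {ABD}: card=4500; try (B,hash)→2420, (A,hash)→3920, (B,merge)→4400, (A,merge)→23640, (B,nl)→36440, (A,nl)→37920; best=2420 via (B,hash)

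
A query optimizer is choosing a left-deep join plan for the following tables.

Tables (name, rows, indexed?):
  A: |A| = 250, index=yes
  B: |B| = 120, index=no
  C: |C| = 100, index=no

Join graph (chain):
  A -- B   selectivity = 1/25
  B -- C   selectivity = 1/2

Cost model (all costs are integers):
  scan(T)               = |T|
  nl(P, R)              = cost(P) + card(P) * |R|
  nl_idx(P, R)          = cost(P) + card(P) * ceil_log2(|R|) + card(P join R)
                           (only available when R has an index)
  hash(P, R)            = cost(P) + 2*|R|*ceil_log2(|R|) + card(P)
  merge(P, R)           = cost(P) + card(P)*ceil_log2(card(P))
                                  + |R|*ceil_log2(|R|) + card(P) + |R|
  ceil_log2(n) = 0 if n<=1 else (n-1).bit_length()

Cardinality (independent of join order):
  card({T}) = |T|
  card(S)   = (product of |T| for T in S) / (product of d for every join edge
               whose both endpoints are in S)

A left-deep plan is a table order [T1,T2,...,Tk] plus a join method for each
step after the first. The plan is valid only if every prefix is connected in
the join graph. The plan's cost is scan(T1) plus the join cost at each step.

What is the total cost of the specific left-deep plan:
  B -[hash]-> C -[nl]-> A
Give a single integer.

step 1: scan B: cost=120, card=120
step 2: join C via hash
    card(P join C) = 120*100/(2) = 6000
    cost = 120 + 2*100*7 + 120 = 1640
step 3: join A via nl
    card(P join A) = 6000*250/(25) = 60000
    cost = 1640 + 6000*250 = 1501640

1501640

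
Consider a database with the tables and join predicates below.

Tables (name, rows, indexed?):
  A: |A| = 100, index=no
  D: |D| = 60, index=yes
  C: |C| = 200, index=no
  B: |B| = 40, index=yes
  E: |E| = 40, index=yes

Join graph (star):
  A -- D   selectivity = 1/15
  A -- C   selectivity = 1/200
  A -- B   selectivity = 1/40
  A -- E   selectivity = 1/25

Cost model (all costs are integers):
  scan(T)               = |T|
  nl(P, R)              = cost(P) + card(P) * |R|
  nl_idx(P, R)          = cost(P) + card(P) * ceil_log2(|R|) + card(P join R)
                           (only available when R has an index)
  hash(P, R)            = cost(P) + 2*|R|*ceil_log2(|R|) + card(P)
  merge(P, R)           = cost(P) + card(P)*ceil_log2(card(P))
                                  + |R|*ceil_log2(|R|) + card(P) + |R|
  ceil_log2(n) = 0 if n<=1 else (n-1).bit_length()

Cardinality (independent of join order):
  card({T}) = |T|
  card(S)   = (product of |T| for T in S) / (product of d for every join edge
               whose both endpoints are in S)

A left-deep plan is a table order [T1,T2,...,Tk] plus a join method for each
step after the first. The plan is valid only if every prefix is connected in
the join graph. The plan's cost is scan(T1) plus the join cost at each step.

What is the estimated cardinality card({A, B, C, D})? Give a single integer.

400

Tables in S: A(100), B(40), C(200), D(60)
Edges inside S: A-D(d=15), A-C(d=200), A-B(d=40)
numerator = 100 * 40 * 200 * 60 = 48000000
denominator = 15 * 200 * 40 = 120000
card(S) = 48000000 / 120000 = 400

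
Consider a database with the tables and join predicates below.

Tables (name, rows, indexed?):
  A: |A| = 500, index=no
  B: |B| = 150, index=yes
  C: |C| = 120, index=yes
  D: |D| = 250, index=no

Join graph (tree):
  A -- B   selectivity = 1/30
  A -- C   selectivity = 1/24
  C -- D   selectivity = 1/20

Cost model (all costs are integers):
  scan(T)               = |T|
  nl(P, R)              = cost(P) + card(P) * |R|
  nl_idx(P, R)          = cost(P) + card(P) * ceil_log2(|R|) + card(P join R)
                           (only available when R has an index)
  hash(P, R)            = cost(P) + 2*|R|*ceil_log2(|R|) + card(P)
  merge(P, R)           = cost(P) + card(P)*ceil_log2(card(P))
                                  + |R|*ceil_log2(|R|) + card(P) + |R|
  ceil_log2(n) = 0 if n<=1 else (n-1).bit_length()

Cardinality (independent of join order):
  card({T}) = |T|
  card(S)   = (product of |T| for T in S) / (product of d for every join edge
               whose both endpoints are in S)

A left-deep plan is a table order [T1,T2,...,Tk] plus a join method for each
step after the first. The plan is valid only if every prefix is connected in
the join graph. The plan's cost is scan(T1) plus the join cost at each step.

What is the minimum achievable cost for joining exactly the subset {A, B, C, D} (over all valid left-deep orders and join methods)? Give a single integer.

Selinger DP over subsets of {A,B,C,D}:
  {A}: scan cost=500, card=500
  {B}: scan cost=150, card=150
  {C}: scan cost=120, card=120
  {D}: scan cost=250, card=250
  {AB}: card=2500; try (B,hash)→3400, (A,merge)→6500, (B,merge)→6850, (B,nl_idx)→7000, (A,hash)→9300, (A,nl)→75150 …(+1); best=3400 via (B,hash)
  {AC}: card=2500; try (C,hash)→2680, (A,merge)→6080, (C,merge)→6460, (C,nl_idx)→6500, (A,hash)→9240, (A,nl)→60120 …(+1); best=2680 via (C,hash)
  {CD}: card=1500; try (C,hash)→2180, (D,merge)→3330, (C,merge)→3460, (C,nl_idx)→3500, (D,hash)→4240, (D,nl)→30120 …(+1); best=2180 via (C,hash)
  {ABC}: card=12500; try (C,hash)→7580, (B,hash)→7580, (C,nl_idx)→33400, (B,nl_idx)→35180, (B,merge)→36530, (C,merge)→36860 …(+2); best=7580 via (C,hash)
  {ACD}: card=31250; try (D,hash)→9180, (A,hash)→12680, (A,merge)→25180, (D,merge)→37430, (D,nl)→627680, (A,nl)→752180; best=9180 via (D,hash)
  {ABCD}: card=156250; try (D,hash)→24080, (B,hash)→42830, (D,merge)→197330, (B,nl_idx)→415430, (B,merge)→510530, (D,nl)→3132580 …(+1); best=24080 via (D,hash)

24080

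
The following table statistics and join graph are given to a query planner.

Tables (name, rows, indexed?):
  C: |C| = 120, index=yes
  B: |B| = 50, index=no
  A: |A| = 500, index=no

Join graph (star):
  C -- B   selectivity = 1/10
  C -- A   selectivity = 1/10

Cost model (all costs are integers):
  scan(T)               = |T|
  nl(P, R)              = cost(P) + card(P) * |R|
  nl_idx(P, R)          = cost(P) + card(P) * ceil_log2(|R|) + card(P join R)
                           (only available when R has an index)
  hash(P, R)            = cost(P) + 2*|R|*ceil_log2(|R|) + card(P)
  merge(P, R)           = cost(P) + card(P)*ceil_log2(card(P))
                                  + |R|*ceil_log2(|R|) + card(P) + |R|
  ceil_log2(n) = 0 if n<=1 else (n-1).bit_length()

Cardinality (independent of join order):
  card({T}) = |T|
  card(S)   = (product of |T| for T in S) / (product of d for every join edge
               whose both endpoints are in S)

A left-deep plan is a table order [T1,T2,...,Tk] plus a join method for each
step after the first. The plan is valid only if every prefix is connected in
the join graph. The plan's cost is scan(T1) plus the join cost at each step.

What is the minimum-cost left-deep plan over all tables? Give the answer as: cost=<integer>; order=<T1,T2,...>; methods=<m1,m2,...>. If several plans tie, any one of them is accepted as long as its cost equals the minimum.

cost=9280; order=A,C,B; methods=hash,hash

Selinger DP (subsets sized 1..n):
  {C}: scan cost=120, card=120
  {B}: scan cost=50, card=50
  {A}: scan cost=500, card=500
  {BC}: card=600; try (B,hash)→840, (C,nl_idx)→1000, (C,merge)→1360, (B,merge)→1430, (C,hash)→1780, (C,nl)→6050 …(+1); best=840 via (B,hash)
  {AC}: card=6000; try (C,hash)→2680, (A,merge)→6080, (C,merge)→6460, (A,hash)→9240, (C,nl_idx)→10000, (A,nl)→60120 …(+1); best=2680 via (C,hash)
  {ABC}: card=30000; try (B,hash)→9280, (A,hash)→10440, (A,merge)→12440, (B,merge)→87030, (A,nl)→300840, (B,nl)→302680; best=9280 via (B,hash)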